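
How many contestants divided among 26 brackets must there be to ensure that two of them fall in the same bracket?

There are 26 brackets acting as pigeonholes.
With 26 contestants we could place one in each, avoiding any repeat.
One more forces some class to hold 2, so 26 + 1 = 27.

27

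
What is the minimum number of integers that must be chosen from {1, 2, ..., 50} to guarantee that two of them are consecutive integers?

26

Partition {1, …, 50} into 25 pairs: {1,2}, {3,4}, …, {49,50}.
Choosing 25 integers — say the 25 even numbers 2, 4, …, 50 — takes one from each pair and avoids the property.
Choosing 26 forces two into the same pair by pigeonhole, and those are consecutive. So 26.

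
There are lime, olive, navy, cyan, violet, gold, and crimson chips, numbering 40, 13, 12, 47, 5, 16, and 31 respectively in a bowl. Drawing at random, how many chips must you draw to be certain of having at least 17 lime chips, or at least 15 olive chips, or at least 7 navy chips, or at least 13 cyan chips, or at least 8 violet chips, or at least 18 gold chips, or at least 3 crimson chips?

71

The worst case stops just short of every target: 16 lime, all 13 olive, 6 navy, 12 cyan, all 5 violet, all 16 gold, 2 crimson — 16 + 13 + 6 + 12 + 5 + 16 + 2 = 70 chips.
One more chip must push some color to its target, so 70 + 1 = 71.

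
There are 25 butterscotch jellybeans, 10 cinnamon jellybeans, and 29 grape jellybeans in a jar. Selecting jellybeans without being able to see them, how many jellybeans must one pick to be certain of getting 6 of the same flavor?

The worst case takes 5 jellybeans of each flavor without reaching 6 of any: 3 × 5 = 15.
The next jellybean must bring some flavor to 6, so 15 + 1 = 16.

16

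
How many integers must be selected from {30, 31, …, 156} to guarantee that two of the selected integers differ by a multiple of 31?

32

Use the pigeonhole principle on residue classes: group the integers by remainder mod 31; there are 31 residue classes, each nonempty in this range.
Choosing one from each class (31 integers) avoids any shared remainder.
One more choice must repeat a class, so two differ by a multiple of 31. Hence 31 + 1 = 32.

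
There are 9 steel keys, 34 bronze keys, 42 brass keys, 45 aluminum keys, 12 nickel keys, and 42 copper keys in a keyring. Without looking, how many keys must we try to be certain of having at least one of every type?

176

The hardest type to obtain is steel: we could draw every other key first — 184 − 9 = 175 keys — without a single steel one.
The next draw must be steel, so 175 + 1 = 176.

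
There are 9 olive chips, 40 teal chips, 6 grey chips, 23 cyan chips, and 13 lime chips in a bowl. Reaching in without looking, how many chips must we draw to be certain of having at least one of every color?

86

The hardest color to obtain is grey: we could draw every other chip first — 91 − 6 = 85 chips — without a single grey one.
The next draw must be grey, so 85 + 1 = 86.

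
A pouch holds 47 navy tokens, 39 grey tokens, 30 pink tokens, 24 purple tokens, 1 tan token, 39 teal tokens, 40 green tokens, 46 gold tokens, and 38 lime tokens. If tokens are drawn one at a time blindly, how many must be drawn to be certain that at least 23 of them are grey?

The worst case draws every non-grey token first: 47 + 30 + 24 + 1 + 39 + 40 + 46 + 38 = 265.
The next 23 draws are then forced to be grey, giving 265 + 23 = 288.

288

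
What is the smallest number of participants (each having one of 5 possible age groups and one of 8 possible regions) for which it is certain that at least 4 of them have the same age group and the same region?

There are 5 × 8 = 40 (age group, region) combinations acting as pigeonholes.
With 40 × 3 = 120 participants we could place exactly 3 in each, with no (age group, region) pair reaching 4.
One more forces some (age group, region) pair to hold 4, so 120 + 1 = 121.

121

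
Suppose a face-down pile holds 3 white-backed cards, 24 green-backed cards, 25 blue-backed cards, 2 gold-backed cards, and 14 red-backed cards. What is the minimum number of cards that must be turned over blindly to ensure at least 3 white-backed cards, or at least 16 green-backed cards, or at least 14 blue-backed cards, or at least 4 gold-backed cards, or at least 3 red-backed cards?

Each of the 5 back colors has its own threshold; avoid all of them simultaneously.
The worst case stops just short of every target: 2 white-backed, 15 green-backed, 13 blue-backed, all 2 gold-backed, 2 red-backed — 2 + 15 + 13 + 2 + 2 = 34 cards.
One more card must push some back color to its target, so 34 + 1 = 35.

35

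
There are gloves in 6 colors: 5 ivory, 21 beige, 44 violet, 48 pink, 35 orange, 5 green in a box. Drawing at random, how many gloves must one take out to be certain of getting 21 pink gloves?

131

The worst case draws every non-pink glove first: 5 + 21 + 44 + 35 + 5 = 110.
The next 21 draws are then forced to be pink, giving 110 + 21 = 131.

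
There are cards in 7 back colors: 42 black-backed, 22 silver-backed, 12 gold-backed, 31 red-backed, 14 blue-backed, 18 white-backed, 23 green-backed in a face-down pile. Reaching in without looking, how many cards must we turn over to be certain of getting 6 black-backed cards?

The worst case draws every non-black-backed card first: 22 + 12 + 31 + 14 + 18 + 23 = 120.
The next 6 draws are then forced to be black-backed, giving 120 + 6 = 126.

126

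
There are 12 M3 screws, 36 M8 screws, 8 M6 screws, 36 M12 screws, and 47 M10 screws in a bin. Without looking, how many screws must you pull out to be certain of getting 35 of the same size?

123

In the worst case we take at most 34 of each size, but all 12 M3 and all 8 M6 (fewer than 34), giving 12 + 34 + 8 + 34 + 34 = 122.
One more screw then forces some size to 35, so 122 + 1 = 123.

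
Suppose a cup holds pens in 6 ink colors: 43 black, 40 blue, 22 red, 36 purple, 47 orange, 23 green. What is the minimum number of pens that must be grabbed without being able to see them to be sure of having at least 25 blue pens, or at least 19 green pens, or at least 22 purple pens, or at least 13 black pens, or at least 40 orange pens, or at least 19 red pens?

133

Each of the 6 ink colors has its own threshold; avoid all of them simultaneously.
The worst case stops just short of every target: 12 black, 24 blue, 18 red, 21 purple, 39 orange, 18 green — 12 + 24 + 18 + 21 + 39 + 18 = 132 pens.
One more pen must push some ink color to its target, so 132 + 1 = 133.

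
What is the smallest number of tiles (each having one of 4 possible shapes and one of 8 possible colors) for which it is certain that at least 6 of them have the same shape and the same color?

There are 4 × 8 = 32 (shape, color) combinations acting as pigeonholes.
With 32 × 5 = 160 tiles we could place exactly 5 in each, with no (shape, color) pair reaching 6.
One more forces some (shape, color) pair to hold 6, so 160 + 1 = 161.

161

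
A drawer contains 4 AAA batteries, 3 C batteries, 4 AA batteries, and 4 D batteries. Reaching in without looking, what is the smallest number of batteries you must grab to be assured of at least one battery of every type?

13

The hardest type to obtain is C: we could draw every other battery first — 15 − 3 = 12 batteries — without a single C one.
The next draw must be C, so 12 + 1 = 13.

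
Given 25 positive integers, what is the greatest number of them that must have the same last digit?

There are 10 possible last digits, which serve as the pigeonholes.
If each of the 10 possible last digits held at most 2, the total would be at most 10 × 2 = 20 < 25, a contradiction.
So at least one holds ⌈25/10⌉ = 3.

3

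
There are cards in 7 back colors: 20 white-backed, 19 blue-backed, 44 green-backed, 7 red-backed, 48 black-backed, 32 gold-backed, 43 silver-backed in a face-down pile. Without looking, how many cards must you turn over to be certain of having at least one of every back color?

207

The hardest back color to obtain is red-backed: we could draw every other card first — 213 − 7 = 206 cards — without a single red-backed one.
The next draw must be red-backed, so 206 + 1 = 207.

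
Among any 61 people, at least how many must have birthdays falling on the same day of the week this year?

If each of the 7 days of the week held at most 8, the total would be at most 7 × 8 = 56 < 61, a contradiction.
So at least one holds ⌈61/7⌉ = 9.

9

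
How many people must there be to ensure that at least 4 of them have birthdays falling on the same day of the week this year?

22

There are 7 days of the week acting as pigeonholes.
With 7 × 3 = 21 people we could place exactly 3 in each, with no class reaching 4.
One more forces some class to hold 4, so 21 + 1 = 22.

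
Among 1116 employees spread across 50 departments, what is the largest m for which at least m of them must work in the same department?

The 1116 employees fall into 50 departments.
If each of the 50 departments held at most 22, the total would be at most 50 × 22 = 1100 < 1116, a contradiction.
So at least one holds ⌈1116/50⌉ = 23.

23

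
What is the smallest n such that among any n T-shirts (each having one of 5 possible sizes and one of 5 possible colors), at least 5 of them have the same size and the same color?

101

There are 5 × 5 = 25 (size, color) combinations acting as pigeonholes.
With 25 × 4 = 100 T-shirts we could place exactly 4 in each, with no (size, color) pair reaching 5.
One more forces some (size, color) pair to hold 5, so 100 + 1 = 101.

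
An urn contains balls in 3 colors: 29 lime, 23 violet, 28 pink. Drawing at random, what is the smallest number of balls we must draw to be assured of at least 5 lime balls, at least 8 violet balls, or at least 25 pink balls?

The worst case stops just short of every target: 4 lime, 7 violet, 24 pink — 4 + 7 + 24 = 35 balls.
One more ball must push some color to its target, so 35 + 1 = 36.

36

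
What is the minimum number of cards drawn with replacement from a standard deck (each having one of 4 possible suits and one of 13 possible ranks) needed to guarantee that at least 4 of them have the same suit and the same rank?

There are 4 × 13 = 52 (suit, rank) combinations acting as pigeonholes.
With 52 × 3 = 156 cards drawn with replacement from a standard deck we could place exactly 3 in each, with no (suit, rank) pair reaching 4.
One more forces some (suit, rank) pair to hold 4, so 156 + 1 = 157.

157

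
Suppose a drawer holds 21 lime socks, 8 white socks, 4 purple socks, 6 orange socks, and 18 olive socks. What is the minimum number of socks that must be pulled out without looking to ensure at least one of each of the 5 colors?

54

The hardest color to obtain is purple: we could draw every other sock first — 57 − 4 = 53 socks — without a single purple one.
The next draw must be purple, so 53 + 1 = 54.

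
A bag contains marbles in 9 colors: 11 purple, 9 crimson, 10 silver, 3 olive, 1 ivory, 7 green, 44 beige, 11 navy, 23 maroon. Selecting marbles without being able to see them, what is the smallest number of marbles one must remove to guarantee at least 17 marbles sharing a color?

85

Treat the 9 colors as pigeonholes.
In the worst case we take at most 16 of each color, but all 11 purple, all 9 crimson, all 10 silver, all 3 olive, all 1 ivory, all 7 green, and all 11 navy (fewer than 16), giving 11 + 9 + 10 + 3 + 1 + 7 + 16 + 11 + 16 = 84.
One more marble then forces some color to 17, so 84 + 1 = 85.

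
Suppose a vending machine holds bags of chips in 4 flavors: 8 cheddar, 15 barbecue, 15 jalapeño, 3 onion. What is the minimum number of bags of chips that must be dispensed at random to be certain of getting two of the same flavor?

5

The worst case takes 1 bag of chips of each flavor without reaching 2 of any: 4 × 1 = 4.
The next bag of chips must bring some flavor to 2, so 4 + 1 = 5.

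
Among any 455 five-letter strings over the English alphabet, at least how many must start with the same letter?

18

There are 26 possible first letters, which serve as the pigeonholes.
If each of the 26 possible first letters held at most 17, the total would be at most 26 × 17 = 442 < 455, a contradiction.
So at least one holds ⌈455/26⌉ = 18.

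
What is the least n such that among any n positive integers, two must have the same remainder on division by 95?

96

Two integers differ by a multiple of 95 exactly when they share a remainder mod 95.
There are 95 residue classes mod 95, so 95 integers can all lie in distinct classes.
One more integer must repeat a residue, giving a difference divisible by 95. So n = 95 + 1 = 96.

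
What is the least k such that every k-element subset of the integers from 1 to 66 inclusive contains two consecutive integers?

Partition {1, …, 66} into 33 pairs: {1,2}, {3,4}, …, {65,66}.
Choosing 33 integers — say the 33 even numbers 2, 4, …, 66 — takes one from each pair and avoids the property.
Choosing 34 forces two into the same pair by pigeonhole, and those are consecutive. So 34.

34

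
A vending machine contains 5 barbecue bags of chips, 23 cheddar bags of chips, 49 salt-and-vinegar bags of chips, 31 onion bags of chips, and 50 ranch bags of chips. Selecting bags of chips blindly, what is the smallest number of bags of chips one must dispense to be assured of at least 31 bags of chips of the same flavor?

In the worst case we take at most 30 of each flavor, but all 5 barbecue and all 23 cheddar (fewer than 30), giving 5 + 23 + 30 + 30 + 30 = 118.
One more bag of chips then forces some flavor to 31, so 118 + 1 = 119.

119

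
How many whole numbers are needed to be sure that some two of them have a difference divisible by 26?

27

Two integers differ by a multiple of 26 exactly when they share a remainder mod 26.
There are 26 residue classes mod 26, so 26 integers can all lie in distinct classes.
One more integer must repeat a residue, giving a difference divisible by 26. So n = 26 + 1 = 27.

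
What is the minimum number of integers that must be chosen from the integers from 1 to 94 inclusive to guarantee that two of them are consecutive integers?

Partition {1, …, 94} into 47 pairs: {1,2}, {3,4}, …, {93,94}.
Choosing 47 integers — say the 47 even numbers 2, 4, …, 94 — takes one from each pair and avoids the property.
Choosing 48 forces two into the same pair by pigeonhole, and those are consecutive. So 48.

48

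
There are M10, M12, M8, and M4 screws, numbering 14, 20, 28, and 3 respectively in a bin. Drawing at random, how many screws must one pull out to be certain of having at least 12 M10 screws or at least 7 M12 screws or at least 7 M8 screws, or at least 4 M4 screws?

27

The worst case stops just short of every target: 11 M10, 6 M12, 6 M8, 3 M4 — 11 + 6 + 6 + 3 = 26 screws.
One more screw must push some size to its target, so 26 + 1 = 27.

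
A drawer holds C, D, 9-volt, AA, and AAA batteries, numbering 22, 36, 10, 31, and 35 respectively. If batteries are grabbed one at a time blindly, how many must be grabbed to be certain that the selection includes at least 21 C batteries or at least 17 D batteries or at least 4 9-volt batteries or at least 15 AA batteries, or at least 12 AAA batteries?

Each of the 5 types has its own threshold; avoid all of them simultaneously.
The worst case stops just short of every target: 20 C, 16 D, 3 9-volt, 14 AA, 11 AAA — 20 + 16 + 3 + 14 + 11 = 64 batteries.
One more battery must push some type to its target, so 64 + 1 = 65.

65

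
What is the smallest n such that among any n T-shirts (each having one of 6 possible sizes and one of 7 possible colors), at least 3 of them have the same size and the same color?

There are 6 × 7 = 42 (size, color) combinations acting as pigeonholes.
With 42 × 2 = 84 T-shirts we could place exactly 2 in each, with no (size, color) pair reaching 3.
One more forces some (size, color) pair to hold 3, so 84 + 1 = 85.

85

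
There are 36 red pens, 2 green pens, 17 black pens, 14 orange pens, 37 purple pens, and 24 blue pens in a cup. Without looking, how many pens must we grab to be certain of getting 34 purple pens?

The worst case draws every non-purple pen first: 36 + 2 + 17 + 14 + 24 = 93.
The next 34 draws are then forced to be purple, giving 93 + 34 = 127.

127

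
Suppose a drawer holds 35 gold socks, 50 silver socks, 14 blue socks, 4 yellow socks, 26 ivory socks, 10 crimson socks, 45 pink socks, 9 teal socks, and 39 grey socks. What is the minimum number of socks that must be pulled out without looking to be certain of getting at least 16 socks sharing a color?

113

In the worst case we take at most 15 of each color, but all 14 blue, all 4 yellow, all 10 crimson, and all 9 teal (fewer than 15), giving 15 + 15 + 14 + 4 + 15 + 10 + 15 + 9 + 15 = 112.
One more sock then forces some color to 16, so 112 + 1 = 113.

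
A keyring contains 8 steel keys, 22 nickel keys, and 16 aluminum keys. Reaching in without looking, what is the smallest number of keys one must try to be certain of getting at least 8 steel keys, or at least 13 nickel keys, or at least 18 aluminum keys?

36

The worst case stops just short of every target: 7 steel, 12 nickel, all 16 aluminum — 7 + 12 + 16 = 35 keys.
One more key must push some type to its target, so 35 + 1 = 36.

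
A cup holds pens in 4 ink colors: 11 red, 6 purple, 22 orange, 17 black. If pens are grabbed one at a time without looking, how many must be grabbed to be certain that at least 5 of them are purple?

The worst case draws every non-purple pen first: 11 + 22 + 17 = 50.
The next 5 draws are then forced to be purple, giving 50 + 5 = 55.

55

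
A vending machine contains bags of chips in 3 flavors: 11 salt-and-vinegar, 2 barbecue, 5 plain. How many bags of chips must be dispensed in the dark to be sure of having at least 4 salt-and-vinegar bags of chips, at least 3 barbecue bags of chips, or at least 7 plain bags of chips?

Each of the 3 flavors has its own threshold; avoid all of them simultaneously.
The worst case stops just short of every target: 3 salt-and-vinegar, 2 barbecue, all 5 plain — 3 + 2 + 5 = 10 bags of chips.
One more bag of chips must push some flavor to its target, so 10 + 1 = 11.

11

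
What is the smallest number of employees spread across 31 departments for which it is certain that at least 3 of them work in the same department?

There are 31 departments acting as pigeonholes.
With 31 × 2 = 62 employees we could place exactly 2 in each, with no class reaching 3.
One more forces some class to hold 3, so 62 + 1 = 63.

63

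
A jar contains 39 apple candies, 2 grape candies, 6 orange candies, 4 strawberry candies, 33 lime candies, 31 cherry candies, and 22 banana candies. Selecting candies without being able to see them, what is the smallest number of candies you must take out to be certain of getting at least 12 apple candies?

110

To avoid apple candies as long as possible, exhaust the other 6 flavors first.
The worst case draws every non-apple candy first: 2 + 6 + 4 + 33 + 31 + 22 = 98.
The next 12 draws are then forced to be apple, giving 98 + 12 = 110.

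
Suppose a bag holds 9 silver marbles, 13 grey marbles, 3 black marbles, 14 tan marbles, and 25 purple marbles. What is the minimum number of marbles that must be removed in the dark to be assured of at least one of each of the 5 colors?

The hardest color to obtain is black: we could draw every other marble first — 64 − 3 = 61 marbles — without a single black one.
The next draw must be black, so 61 + 1 = 62.

62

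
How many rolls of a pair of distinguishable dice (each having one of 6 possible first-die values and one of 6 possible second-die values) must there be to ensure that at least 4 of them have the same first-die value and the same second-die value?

109

There are 6 × 6 = 36 (first-die value, second-die value) combinations acting as pigeonholes.
With 36 × 3 = 108 rolls of a pair of distinguishable dice we could place exactly 3 in each, with no (first-die value, second-die value) pair reaching 4.
One more forces some (first-die value, second-die value) pair to hold 4, so 108 + 1 = 109.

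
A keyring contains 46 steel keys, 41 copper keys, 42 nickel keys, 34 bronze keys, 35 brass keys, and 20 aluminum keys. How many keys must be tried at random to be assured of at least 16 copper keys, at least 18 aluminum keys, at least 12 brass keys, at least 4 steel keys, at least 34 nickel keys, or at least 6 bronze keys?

The worst case stops just short of every target: 3 steel, 15 copper, 33 nickel, 5 bronze, 11 brass, 17 aluminum — 3 + 15 + 33 + 5 + 11 + 17 = 84 keys.
One more key must push some type to its target, so 84 + 1 = 85.

85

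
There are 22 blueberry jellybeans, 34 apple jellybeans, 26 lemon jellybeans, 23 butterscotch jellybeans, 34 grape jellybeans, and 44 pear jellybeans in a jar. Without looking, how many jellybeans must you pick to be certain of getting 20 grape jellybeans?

The worst case draws every non-grape jellybean first: 22 + 34 + 26 + 23 + 44 = 149.
The next 20 draws are then forced to be grape, giving 149 + 20 = 169.

169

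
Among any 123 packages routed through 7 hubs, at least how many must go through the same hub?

18

The 123 packages fall into 7 hubs.
If each of the 7 hubs held at most 17, the total would be at most 7 × 17 = 119 < 123, a contradiction.
So at least one holds ⌈123/7⌉ = 18.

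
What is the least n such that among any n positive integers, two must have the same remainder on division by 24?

Two integers differ by a multiple of 24 exactly when they share a remainder mod 24.
There are 24 residue classes mod 24, so 24 integers can all lie in distinct classes.
One more integer must repeat a residue, giving a difference divisible by 24. So n = 24 + 1 = 25.

25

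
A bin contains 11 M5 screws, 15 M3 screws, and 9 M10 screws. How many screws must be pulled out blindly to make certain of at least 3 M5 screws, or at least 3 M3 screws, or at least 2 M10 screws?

Each of the 3 sizes has its own threshold; avoid all of them simultaneously.
The worst case stops just short of every target: 2 M5, 2 M3, 1 M10 — 2 + 2 + 1 = 5 screws.
One more screw must push some size to its target, so 5 + 1 = 6.

6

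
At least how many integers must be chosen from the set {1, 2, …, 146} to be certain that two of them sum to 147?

74

Partition {1, …, 146} into 73 pairs: {1,146}, {2,145}, …, {73,74}.
Choosing 73 integers — say the integers 1 through 73 — takes one from each pair and avoids the property.
Choosing 74 forces two into the same pair by pigeonhole, and those sum to 147. So 74.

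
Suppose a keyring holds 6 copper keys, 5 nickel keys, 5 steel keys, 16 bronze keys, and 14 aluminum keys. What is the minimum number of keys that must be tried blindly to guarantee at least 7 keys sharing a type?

29

Treat the 5 types as pigeonholes.
In the worst case we take at most 6 of each type, but all 5 nickel and all 5 steel (fewer than 6), giving 6 + 5 + 5 + 6 + 6 = 28.
One more key then forces some type to 7, so 28 + 1 = 29.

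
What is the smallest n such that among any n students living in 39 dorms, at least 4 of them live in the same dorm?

There are 39 dorms acting as pigeonholes.
With 39 × 3 = 117 students we could place exactly 3 in each, with no class reaching 4.
One more forces some class to hold 4, so 117 + 1 = 118.

118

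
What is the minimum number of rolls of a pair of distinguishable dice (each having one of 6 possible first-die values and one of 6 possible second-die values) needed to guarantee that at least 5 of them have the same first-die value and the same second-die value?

145

There are 6 × 6 = 36 (first-die value, second-die value) combinations acting as pigeonholes.
With 36 × 4 = 144 rolls of a pair of distinguishable dice we could place exactly 4 in each, with no (first-die value, second-die value) pair reaching 5.
One more forces some (first-die value, second-die value) pair to hold 5, so 144 + 1 = 145.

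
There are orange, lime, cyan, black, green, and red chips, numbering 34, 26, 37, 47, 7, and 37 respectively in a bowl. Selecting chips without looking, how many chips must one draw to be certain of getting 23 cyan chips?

174

To avoid cyan chips as long as possible, exhaust the other 5 colors first.
The worst case draws every non-cyan chip first: 34 + 26 + 47 + 7 + 37 = 151.
The next 23 draws are then forced to be cyan, giving 151 + 23 = 174.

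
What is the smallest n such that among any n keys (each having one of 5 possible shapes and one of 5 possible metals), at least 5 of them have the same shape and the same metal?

101

There are 5 × 5 = 25 (shape, metal) combinations acting as pigeonholes.
With 25 × 4 = 100 keys we could place exactly 4 in each, with no (shape, metal) pair reaching 5.
One more forces some (shape, metal) pair to hold 5, so 100 + 1 = 101.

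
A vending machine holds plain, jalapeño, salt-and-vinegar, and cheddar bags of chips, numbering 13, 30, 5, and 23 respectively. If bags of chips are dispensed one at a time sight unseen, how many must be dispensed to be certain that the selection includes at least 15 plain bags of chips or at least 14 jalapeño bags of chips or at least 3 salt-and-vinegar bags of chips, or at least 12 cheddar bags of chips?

The worst case stops just short of every target: all 13 plain, 13 jalapeño, 2 salt-and-vinegar, 11 cheddar — 13 + 13 + 2 + 11 = 39 bags of chips.
One more bag of chips must push some flavor to its target, so 39 + 1 = 40.

40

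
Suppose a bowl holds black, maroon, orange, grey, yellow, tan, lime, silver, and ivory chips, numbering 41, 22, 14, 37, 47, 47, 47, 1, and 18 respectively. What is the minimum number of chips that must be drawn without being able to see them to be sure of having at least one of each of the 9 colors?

The hardest color to obtain is silver: we could draw every other chip first — 274 − 1 = 273 chips — without a single silver one.
The next draw must be silver, so 273 + 1 = 274.

274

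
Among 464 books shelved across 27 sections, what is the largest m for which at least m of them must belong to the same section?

18

If each of the 27 sections held at most 17, the total would be at most 27 × 17 = 459 < 464, a contradiction.
So at least one holds ⌈464/27⌉ = 18.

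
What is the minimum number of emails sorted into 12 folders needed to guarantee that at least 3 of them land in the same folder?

25

There are 12 folders acting as pigeonholes.
With 12 × 2 = 24 emails we could place exactly 2 in each, with no class reaching 3.
One more forces some class to hold 3, so 24 + 1 = 25.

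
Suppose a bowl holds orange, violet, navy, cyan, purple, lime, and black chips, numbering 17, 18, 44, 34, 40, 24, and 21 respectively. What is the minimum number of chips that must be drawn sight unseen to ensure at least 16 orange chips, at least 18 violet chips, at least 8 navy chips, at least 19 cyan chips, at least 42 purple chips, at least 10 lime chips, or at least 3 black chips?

109

The worst case stops just short of every target: 15 orange, 17 violet, 7 navy, 18 cyan, all 40 purple, 9 lime, 2 black — 15 + 17 + 7 + 18 + 40 + 9 + 2 = 108 chips.
One more chip must push some color to its target, so 108 + 1 = 109.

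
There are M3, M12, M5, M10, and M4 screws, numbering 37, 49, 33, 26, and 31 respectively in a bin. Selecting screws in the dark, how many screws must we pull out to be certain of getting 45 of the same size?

Treat the 5 sizes as pigeonholes.
In the worst case we take at most 44 of each size, but all 37 M3, all 33 M5, all 26 M10, and all 31 M4 (fewer than 44), giving 37 + 44 + 33 + 26 + 31 = 171.
One more screw then forces some size to 45, so 171 + 1 = 172.

172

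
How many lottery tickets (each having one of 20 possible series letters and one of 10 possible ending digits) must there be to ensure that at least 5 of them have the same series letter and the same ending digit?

801

There are 20 × 10 = 200 (series letter, ending digit) combinations acting as pigeonholes.
With 200 × 4 = 800 lottery tickets we could place exactly 4 in each, with no (series letter, ending digit) pair reaching 5.
One more forces some (series letter, ending digit) pair to hold 5, so 800 + 1 = 801.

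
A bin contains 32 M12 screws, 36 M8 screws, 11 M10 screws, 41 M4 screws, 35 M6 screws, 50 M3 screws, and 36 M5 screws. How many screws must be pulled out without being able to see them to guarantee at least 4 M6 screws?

To avoid M6 screws as long as possible, exhaust the other 6 sizes first.
The worst case draws every non-M6 screw first: 32 + 36 + 11 + 41 + 50 + 36 = 206.
The next 4 draws are then forced to be M6, giving 206 + 4 = 210.

210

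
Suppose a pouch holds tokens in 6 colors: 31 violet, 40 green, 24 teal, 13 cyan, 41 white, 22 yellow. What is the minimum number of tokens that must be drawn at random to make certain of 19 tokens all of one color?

Treat the 6 colors as pigeonholes.
In the worst case we take at most 18 of each color, but all 13 cyan (fewer than 18), giving 18 + 18 + 18 + 13 + 18 + 18 = 103.
One more token then forces some color to 19, so 103 + 1 = 104.

104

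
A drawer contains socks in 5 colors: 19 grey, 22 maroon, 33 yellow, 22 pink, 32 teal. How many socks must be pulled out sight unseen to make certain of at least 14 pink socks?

120

The worst case draws every non-pink sock first: 19 + 22 + 33 + 32 = 106.
The next 14 draws are then forced to be pink, giving 106 + 14 = 120.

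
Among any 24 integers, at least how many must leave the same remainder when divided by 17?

The 24 integers fall into 17 residue classes modulo 17.
If each of the 17 residue classes modulo 17 held at most 1, the total would be at most 17 × 1 = 17 < 24, a contradiction.
So at least one holds ⌈24/17⌉ = 2.

2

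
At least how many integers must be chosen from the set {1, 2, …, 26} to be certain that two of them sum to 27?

14

Partition {1, …, 26} into 13 pairs: {1,26}, {2,25}, …, {13,14}.
Choosing 13 integers — say the integers 1 through 13 — takes one from each pair and avoids the property.
Choosing 14 forces two into the same pair by pigeonhole, and those sum to 27. So 14.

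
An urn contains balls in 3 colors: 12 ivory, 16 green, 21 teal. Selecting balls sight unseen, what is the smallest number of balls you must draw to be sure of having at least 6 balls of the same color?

16

Treat the 3 colors as pigeonholes.
The worst case takes 5 balls of each color without reaching 6 of any: 3 × 5 = 15.
The next ball must bring some color to 6, so 15 + 1 = 16.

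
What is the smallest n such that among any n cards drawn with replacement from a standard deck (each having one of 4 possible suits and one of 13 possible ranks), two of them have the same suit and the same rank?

There are 4 × 13 = 52 (suit, rank) combinations acting as pigeonholes.
With 52 cards drawn with replacement from a standard deck we could place one in each, avoiding any repeat.
One more forces some (suit, rank) pair to hold 2, so 52 + 1 = 53.

53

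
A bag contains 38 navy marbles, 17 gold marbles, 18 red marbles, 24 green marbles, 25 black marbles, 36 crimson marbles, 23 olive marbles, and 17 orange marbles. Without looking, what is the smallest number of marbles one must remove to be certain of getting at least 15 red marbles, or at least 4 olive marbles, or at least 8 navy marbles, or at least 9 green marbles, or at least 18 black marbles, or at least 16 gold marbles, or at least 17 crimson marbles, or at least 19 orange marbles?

The worst case stops just short of every target: 7 navy, 15 gold, 14 red, 8 green, 17 black, 16 crimson, 3 olive, all 17 orange — 7 + 15 + 14 + 8 + 17 + 16 + 3 + 17 = 97 marbles.
One more marble must push some color to its target, so 97 + 1 = 98.

98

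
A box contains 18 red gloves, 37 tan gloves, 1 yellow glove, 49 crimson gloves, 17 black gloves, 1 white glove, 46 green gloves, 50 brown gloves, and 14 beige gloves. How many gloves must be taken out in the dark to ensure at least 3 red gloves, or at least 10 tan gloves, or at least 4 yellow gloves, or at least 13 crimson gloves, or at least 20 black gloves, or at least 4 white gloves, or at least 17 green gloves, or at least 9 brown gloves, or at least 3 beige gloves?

69

The worst case stops just short of every target: 2 red, 9 tan, all 1 yellow, 12 crimson, all 17 black, all 1 white, 16 green, 8 brown, 2 beige — 2 + 9 + 1 + 12 + 17 + 1 + 16 + 8 + 2 = 68 gloves.
One more glove must push some color to its target, so 68 + 1 = 69.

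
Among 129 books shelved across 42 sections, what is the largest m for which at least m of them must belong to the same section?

The 129 books fall into 42 sections.
If each of the 42 sections held at most 3, the total would be at most 42 × 3 = 126 < 129, a contradiction.
So at least one holds ⌈129/42⌉ = 4.

4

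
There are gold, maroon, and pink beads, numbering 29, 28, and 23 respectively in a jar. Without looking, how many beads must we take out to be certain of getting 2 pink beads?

The worst case draws every non-pink bead first: 29 + 28 = 57.
The next 2 draws are then forced to be pink, giving 57 + 2 = 59.

59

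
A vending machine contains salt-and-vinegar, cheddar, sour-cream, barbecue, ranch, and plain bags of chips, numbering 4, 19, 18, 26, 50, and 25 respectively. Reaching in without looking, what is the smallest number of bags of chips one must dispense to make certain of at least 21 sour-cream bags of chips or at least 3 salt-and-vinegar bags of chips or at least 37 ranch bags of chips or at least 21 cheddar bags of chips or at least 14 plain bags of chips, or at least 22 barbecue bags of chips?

110

The worst case stops just short of every target: 2 salt-and-vinegar, all 19 cheddar, all 18 sour-cream, 21 barbecue, 36 ranch, 13 plain — 2 + 19 + 18 + 21 + 36 + 13 = 109 bags of chips.
One more bag of chips must push some flavor to its target, so 109 + 1 = 110.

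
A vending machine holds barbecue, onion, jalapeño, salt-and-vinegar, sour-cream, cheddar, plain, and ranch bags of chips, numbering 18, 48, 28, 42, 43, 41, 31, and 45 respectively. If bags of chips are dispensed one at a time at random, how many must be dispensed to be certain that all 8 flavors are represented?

279

The hardest flavor to obtain is barbecue: we could draw every other bag of chips first — 296 − 18 = 278 bags of chips — without a single barbecue one.
The next draw must be barbecue, so 278 + 1 = 279.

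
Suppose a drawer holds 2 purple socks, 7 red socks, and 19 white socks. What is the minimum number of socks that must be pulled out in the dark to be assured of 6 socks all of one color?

Treat the 3 colors as pigeonholes.
In the worst case we take at most 5 of each color, but all 2 purple (fewer than 5), giving 2 + 5 + 5 = 12.
One more sock then forces some color to 6, so 12 + 1 = 13.

13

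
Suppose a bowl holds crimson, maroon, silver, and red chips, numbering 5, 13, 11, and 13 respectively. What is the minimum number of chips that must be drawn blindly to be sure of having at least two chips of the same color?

5

The worst case takes 1 chip of each color without reaching 2 of any: 4 × 1 = 4.
The next chip must bring some color to 2, so 4 + 1 = 5.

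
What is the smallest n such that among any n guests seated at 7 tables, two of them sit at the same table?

There are 7 tables acting as pigeonholes.
With 7 guests we could place one in each, avoiding any repeat.
One more forces some class to hold 2, so 7 + 1 = 8.

8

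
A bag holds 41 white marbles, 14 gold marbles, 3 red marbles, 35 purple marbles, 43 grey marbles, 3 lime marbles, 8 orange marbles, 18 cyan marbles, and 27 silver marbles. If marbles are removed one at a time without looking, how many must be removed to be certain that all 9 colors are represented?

The hardest color to obtain is red: we could draw every other marble first — 192 − 3 = 189 marbles — without a single red one.
The next draw must be red, so 189 + 1 = 190.

190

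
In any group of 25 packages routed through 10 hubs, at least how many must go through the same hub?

3

The 25 packages fall into 10 hubs.
If each of the 10 hubs held at most 2, the total would be at most 10 × 2 = 20 < 25, a contradiction.
So at least one holds ⌈25/10⌉ = 3.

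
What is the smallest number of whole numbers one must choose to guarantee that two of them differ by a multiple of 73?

Use the pigeonhole principle on residue classes: two integers differ by a multiple of 73 exactly when they share a remainder mod 73.
There are 73 residue classes mod 73, so 73 integers can all lie in distinct classes.
One more integer must repeat a residue, giving a difference divisible by 73. So n = 73 + 1 = 74.

74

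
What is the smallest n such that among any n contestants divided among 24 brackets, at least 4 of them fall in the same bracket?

There are 24 brackets acting as pigeonholes.
With 24 × 3 = 72 contestants we could place exactly 3 in each, with no class reaching 4.
One more forces some class to hold 4, so 72 + 1 = 73.

73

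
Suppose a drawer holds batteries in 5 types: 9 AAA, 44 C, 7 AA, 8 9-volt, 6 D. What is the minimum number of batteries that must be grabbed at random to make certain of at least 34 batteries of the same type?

64

In the worst case we take at most 33 of each type, but all 9 AAA, all 7 AA, all 8 9-volt, and all 6 D (fewer than 33), giving 9 + 33 + 7 + 8 + 6 = 63.
One more battery then forces some type to 34, so 63 + 1 = 64.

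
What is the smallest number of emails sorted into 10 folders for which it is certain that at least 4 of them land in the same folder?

There are 10 folders acting as pigeonholes.
With 10 × 3 = 30 emails we could place exactly 3 in each, with no class reaching 4.
One more forces some class to hold 4, so 30 + 1 = 31.

31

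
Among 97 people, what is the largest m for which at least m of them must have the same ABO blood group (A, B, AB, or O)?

There are 4 ABO blood groups, which serve as the pigeonholes.
If each of the 4 ABO blood groups held at most 24, the total would be at most 4 × 24 = 96 < 97, a contradiction.
So at least one holds ⌈97/4⌉ = 25.

25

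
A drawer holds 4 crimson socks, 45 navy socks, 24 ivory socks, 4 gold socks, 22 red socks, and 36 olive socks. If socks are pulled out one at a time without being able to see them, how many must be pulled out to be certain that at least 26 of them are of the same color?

105

Treat the 6 colors as pigeonholes.
In the worst case we take at most 25 of each color, but all 4 crimson, all 24 ivory, all 4 gold, and all 22 red (fewer than 25), giving 4 + 25 + 24 + 4 + 22 + 25 = 104.
One more sock then forces some color to 26, so 104 + 1 = 105.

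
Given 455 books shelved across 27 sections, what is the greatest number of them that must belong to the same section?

17

The 455 books fall into 27 sections.
If each of the 27 sections held at most 16, the total would be at most 27 × 16 = 432 < 455, a contradiction.
So at least one holds ⌈455/27⌉ = 17.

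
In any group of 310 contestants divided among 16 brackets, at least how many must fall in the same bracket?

20

The 310 contestants fall into 16 brackets.
If each of the 16 brackets held at most 19, the total would be at most 16 × 19 = 304 < 310, a contradiction.
So at least one holds ⌈310/16⌉ = 20.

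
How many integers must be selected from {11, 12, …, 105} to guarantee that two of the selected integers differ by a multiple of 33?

Group the integers by remainder mod 33; there are 33 residue classes, each nonempty in this range.
Choosing one from each class (33 integers) avoids any shared remainder.
One more choice must repeat a class, so two differ by a multiple of 33. Hence 33 + 1 = 34.

34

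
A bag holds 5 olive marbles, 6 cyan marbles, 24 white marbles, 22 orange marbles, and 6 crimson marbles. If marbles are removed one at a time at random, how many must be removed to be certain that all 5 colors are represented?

The hardest color to obtain is olive: we could draw every other marble first — 63 − 5 = 58 marbles — without a single olive one.
The next draw must be olive, so 58 + 1 = 59.

59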